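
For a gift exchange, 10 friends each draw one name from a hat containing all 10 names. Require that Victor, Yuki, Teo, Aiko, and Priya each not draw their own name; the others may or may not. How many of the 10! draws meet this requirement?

2170680

Inclusion-exclusion on the 5 forbidden self-matches:
Σ_{j=0}^{5} (-1)^j C(5,j)(10-j)!
= C(5,0)·10! - C(5,1)·9! + C(5,2)·8! - C(5,3)·7! + C(5,4)·6! - C(5,5)·5!
= 3628800 - 1814400 + 403200 - 50400 + 3600 - 120
= 2170680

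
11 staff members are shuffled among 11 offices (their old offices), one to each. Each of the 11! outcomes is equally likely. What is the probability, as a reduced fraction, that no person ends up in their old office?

1468457/3991680

Favorable outcomes: !11 = 14684570.
Total outcomes: 11! = 39916800.
Probability = 14684570/39916800 = 1468457/3991680.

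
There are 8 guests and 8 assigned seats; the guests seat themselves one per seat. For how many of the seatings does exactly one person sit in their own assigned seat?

14832

Choose which one of the 8 is fixed: C(8,1) = 8.
The other 7 form a derangement: !7 = 1854.
Total: 8 × 1854 = 14832.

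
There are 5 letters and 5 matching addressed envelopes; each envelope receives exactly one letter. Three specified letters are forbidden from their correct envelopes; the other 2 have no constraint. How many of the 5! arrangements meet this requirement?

Inclusion-exclusion on the 3 forbidden self-matches:
Σ_{j=0}^{3} (-1)^j C(3,j)(5-j)!
= C(3,0)·5! - C(3,1)·4! + C(3,2)·3! - C(3,3)·2!
= 120 - 72 + 18 - 2
= 64

64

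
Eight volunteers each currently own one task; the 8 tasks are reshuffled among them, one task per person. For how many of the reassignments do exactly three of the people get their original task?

2464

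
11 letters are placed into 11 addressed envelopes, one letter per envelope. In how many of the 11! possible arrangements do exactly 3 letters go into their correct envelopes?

Choose which 3 of the 11 are fixed: C(11,3) = 165.
The other 8 form a derangement: !8 = 14833.
Total: 165 × 14833 = 2447445.

2447445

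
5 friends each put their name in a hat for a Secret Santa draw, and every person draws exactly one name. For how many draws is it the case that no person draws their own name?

!5 is the nearest integer to 5!/e.
5! = 120, and 120/e ≈ 44.15, so !5 = 44.

44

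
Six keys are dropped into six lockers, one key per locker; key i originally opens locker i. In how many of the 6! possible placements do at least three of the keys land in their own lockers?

Sum C(6,i)·!(6-i) for i = 3..6:
  i=3: C(6,3)·!3 = 20·2 = 40
  i=4: C(6,4)·!2 = 15·1 = 15
  i=5: C(6,5)·!1 = 6·0 = 0
  i=6: C(6,6)·!0 = 1·1 = 1
Total = 56.

56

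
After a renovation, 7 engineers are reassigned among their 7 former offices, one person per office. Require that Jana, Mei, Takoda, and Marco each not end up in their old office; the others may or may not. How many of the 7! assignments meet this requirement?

2790

Inclusion-exclusion on the 4 forbidden self-matches:
Σ_{j=0}^{4} (-1)^j C(4,j)(7-j)!
= C(4,0)·7! - C(4,1)·6! + C(4,2)·5! - C(4,3)·4! + C(4,4)·3!
= 5040 - 2880 + 720 - 96 + 6
= 2790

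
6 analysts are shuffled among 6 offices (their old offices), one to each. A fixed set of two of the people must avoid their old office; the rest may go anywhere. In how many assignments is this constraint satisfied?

504

Inclusion-exclusion on the 2 forbidden self-matches:
Σ_{j=0}^{2} (-1)^j C(2,j)(6-j)!
= C(2,0)·6! - C(2,1)·5! + C(2,2)·4!
= 720 - 240 + 24
= 504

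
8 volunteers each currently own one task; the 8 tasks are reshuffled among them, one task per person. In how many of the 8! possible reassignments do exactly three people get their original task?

Pick the 3 fixed positions: C(8,3) = 56 ways.
The remaining 5 must be deranged: !5 = 44.
Total: 56 × 44 = 2464.

2464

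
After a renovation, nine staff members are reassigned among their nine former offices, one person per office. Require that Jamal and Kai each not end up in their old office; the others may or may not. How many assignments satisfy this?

287280

Inclusion-exclusion on the 2 forbidden self-matches:
Σ_{j=0}^{2} (-1)^j C(2,j)(9-j)!
= C(2,0)·9! - C(2,1)·8! + C(2,2)·7!
= 362880 - 80640 + 5040
= 287280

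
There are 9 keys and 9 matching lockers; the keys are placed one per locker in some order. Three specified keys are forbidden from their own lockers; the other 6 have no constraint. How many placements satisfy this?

Let A_j be the event that the j-th constrained one is fixed. By inclusion-exclusion over the 3 events:
Σ_{j=0}^{3} (-1)^j C(3,j)(9-j)!
= C(3,0)·9! - C(3,1)·8! + C(3,2)·7! - C(3,3)·6!
= 362880 - 120960 + 15120 - 720
= 256320

256320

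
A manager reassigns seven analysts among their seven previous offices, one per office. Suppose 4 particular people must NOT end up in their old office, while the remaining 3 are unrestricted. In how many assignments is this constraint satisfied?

Let A_j be the event that the j-th constrained one is fixed. By inclusion-exclusion over the 4 events:
Σ_{j=0}^{4} (-1)^j C(4,j)(7-j)!
= C(4,0)·7! - C(4,1)·6! + C(4,2)·5! - C(4,3)·4! + C(4,4)·3!
= 5040 - 2880 + 720 - 96 + 6
= 2790

2790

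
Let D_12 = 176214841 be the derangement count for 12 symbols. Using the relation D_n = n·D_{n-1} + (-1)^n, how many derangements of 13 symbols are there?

2290792932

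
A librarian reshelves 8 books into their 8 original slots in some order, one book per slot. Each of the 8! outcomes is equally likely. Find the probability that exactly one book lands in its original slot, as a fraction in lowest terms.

103/280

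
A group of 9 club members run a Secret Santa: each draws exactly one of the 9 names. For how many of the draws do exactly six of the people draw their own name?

Pick the 6 fixed positions: C(9,6) = 84 ways.
The remaining 3 must be deranged: !3 = 2.
Total: 84 × 2 = 168.

168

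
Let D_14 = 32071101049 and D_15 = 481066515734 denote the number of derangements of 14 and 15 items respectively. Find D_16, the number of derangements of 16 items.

D_16 = (16-1)·(D_15 + D_14) = 15·(481066515734 + 32071101049) = 15·513137616783 = 7697064251745.

7697064251745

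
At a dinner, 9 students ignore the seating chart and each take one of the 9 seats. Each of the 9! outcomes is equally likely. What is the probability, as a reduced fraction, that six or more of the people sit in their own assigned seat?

41/72576

Favorable outcomes: Σ_{i≥6} C(9,i)·!(9-i) = 84·2 + 36·1 + 9·0 + 1·1 = 205.
Total outcomes: 9! = 362880.
Probability = 205/362880 = 41/72576.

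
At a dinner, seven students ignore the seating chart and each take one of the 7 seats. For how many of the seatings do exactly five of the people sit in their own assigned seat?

21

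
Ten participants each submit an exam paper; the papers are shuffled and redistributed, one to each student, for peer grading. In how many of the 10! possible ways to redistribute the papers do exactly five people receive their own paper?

Choose which 5 of the 10 are fixed: C(10,5) = 252.
The other 5 form a derangement: !5 = 44.
Total: 252 × 44 = 11088.

11088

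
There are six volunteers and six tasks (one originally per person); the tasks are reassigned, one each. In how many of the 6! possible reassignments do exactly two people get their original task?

Choose which 2 of the 6 are fixed: C(6,2) = 15.
The other 4 form a derangement: !4 = 9.
Total: 15 × 9 = 135.

135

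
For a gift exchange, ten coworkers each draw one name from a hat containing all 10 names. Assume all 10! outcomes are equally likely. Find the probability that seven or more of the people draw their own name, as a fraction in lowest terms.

143/1814400

Favorable outcomes: Σ_{i≥7} C(10,i)·!(10-i) = 120·2 + 45·1 + 10·0 + 1·1 = 286.
Total outcomes: 10! = 3628800.
Probability = 286/3628800 = 143/1814400.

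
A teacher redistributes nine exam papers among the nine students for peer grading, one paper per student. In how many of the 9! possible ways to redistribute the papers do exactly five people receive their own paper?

1134

Pick the 5 fixed positions: C(9,5) = 126 ways.
The other 4 form a derangement: !4 = 9.
Total: 126 × 9 = 1134.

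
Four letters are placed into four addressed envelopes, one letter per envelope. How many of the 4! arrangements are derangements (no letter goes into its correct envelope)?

9

!4 is the nearest integer to 4!/e.
4! = 24, and 24/e ≈ 8.83, so !4 = 9.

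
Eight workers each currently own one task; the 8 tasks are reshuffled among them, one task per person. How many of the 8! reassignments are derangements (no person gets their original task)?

Use !n = n·!(n-1) + (-1)^n.
!8 = 8·1854 + 1 = 14833

14833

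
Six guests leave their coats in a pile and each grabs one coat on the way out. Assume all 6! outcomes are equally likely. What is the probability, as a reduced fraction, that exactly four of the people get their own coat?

Favorable outcomes: C(6,4)·!2 = 15·1 = 15.
Total outcomes: 6! = 720.
Probability = 15/720 = 1/48.

1/48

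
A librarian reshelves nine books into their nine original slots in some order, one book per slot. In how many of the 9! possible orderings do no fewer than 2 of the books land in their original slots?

95887

# with exactly i fixed is C(9,i)·!(9-i); sum over i=2..9:
  i=2: C(9,2)·!7 = 36·1854 = 66744
  i=3: C(9,3)·!6 = 84·265 = 22260
  i=4: C(9,4)·!5 = 126·44 = 5544
  i=5: C(9,5)·!4 = 126·9 = 1134
  i=6: C(9,6)·!3 = 84·2 = 168
  i=7: C(9,7)·!2 = 36·1 = 36
  i=8: C(9,8)·!1 = 9·0 = 0
  i=9: C(9,9)·!0 = 1·1 = 1
Total = 95887.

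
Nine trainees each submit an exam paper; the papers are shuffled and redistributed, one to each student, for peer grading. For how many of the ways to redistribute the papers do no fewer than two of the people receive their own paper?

# with exactly i fixed is C(9,i)·!(9-i); sum over i=2..9:
  i=2: C(9,2)·!7 = 36·1854 = 66744
  i=3: C(9,3)·!6 = 84·265 = 22260
  i=4: C(9,4)·!5 = 126·44 = 5544
  i=5: C(9,5)·!4 = 126·9 = 1134
  i=6: C(9,6)·!3 = 84·2 = 168
  i=7: C(9,7)·!2 = 36·1 = 36
  i=8: C(9,8)·!1 = 9·0 = 0
  i=9: C(9,9)·!0 = 1·1 = 1
Total = 95887.

95887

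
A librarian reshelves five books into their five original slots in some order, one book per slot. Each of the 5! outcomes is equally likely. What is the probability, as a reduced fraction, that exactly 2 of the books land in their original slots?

1/6

Favorable outcomes: C(5,2)·!3 = 10·2 = 20.
Total outcomes: 5! = 120.
Probability = 20/120 = 1/6.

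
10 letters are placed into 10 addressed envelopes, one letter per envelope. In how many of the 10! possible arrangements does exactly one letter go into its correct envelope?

Choose which one of the 10 is fixed: C(10,1) = 10.
The other 9 form a derangement: !9 = 133496.
Total: 10 × 133496 = 1334960.

1334960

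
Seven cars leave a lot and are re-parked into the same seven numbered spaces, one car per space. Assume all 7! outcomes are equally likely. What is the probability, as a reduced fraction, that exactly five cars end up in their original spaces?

1/240

Favorable outcomes: C(7,5)·!2 = 21·1 = 21.
Total outcomes: 7! = 5040.
Probability = 21/5040 = 1/240.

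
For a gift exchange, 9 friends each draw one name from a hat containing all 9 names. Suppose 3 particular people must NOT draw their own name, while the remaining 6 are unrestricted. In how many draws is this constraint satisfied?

Let A_j be the event that the j-th constrained one is fixed. By inclusion-exclusion over the 3 events:
Σ_{j=0}^{3} (-1)^j C(3,j)(9-j)!
= C(3,0)·9! - C(3,1)·8! + C(3,2)·7! - C(3,3)·6!
= 362880 - 120960 + 15120 - 720
= 256320

256320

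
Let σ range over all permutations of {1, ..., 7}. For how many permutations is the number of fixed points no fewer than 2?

# with exactly i fixed is C(7,i)·!(7-i); sum over i=2..7:
  i=2: C(7,2)·!5 = 21·44 = 924
  i=3: C(7,3)·!4 = 35·9 = 315
  i=4: C(7,4)·!3 = 35·2 = 70
  i=5: C(7,5)·!2 = 21·1 = 21
  i=6: C(7,6)·!1 = 7·0 = 0
  i=7: C(7,7)·!0 = 1·1 = 1
Total = 1331.

1331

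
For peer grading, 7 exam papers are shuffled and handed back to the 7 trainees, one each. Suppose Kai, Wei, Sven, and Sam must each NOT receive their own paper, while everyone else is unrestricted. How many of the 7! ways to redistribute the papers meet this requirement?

2790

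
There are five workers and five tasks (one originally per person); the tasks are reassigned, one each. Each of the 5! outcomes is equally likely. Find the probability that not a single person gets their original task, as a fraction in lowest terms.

11/30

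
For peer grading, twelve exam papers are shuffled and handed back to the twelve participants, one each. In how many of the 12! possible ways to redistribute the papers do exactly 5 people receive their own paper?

1468368

Choose which 5 of the 12 are fixed: C(12,5) = 792.
The remaining 7 must be deranged: !7 = 1854.
Total: 792 × 1854 = 1468368.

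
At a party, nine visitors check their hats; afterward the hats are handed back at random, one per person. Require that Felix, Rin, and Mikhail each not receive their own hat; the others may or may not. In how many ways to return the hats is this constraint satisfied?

Inclusion-exclusion on the 3 forbidden self-matches:
Σ_{j=0}^{3} (-1)^j C(3,j)(9-j)!
= C(3,0)·9! - C(3,1)·8! + C(3,2)·7! - C(3,3)·6!
= 362880 - 120960 + 15120 - 720
= 256320

256320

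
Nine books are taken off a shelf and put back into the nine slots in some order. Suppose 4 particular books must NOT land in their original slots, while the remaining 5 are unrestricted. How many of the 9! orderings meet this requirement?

Inclusion-exclusion on the 4 forbidden self-matches:
Σ_{j=0}^{4} (-1)^j C(4,j)(9-j)!
= C(4,0)·9! - C(4,1)·8! + C(4,2)·7! - C(4,3)·6! + C(4,4)·5!
= 362880 - 161280 + 30240 - 2880 + 120
= 229080

229080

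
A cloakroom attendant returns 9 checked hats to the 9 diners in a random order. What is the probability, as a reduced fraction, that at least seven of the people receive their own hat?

37/362880

Favorable outcomes: Σ_{i≥7} C(9,i)·!(9-i) = 36·1 + 9·0 + 1·1 = 37.
Total outcomes: 9! = 362880.
Probability = 37/362880 = 37/362880.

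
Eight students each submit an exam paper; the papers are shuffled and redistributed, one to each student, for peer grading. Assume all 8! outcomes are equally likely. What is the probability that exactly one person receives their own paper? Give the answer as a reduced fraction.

Favorable outcomes: C(8,1)·!7 = 8·1854 = 14832.
Total outcomes: 8! = 40320.
Probability = 14832/40320 = 103/280.

103/280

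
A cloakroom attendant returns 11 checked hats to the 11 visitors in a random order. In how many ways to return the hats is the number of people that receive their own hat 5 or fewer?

39893116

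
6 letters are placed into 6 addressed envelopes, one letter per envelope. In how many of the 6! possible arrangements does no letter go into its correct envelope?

265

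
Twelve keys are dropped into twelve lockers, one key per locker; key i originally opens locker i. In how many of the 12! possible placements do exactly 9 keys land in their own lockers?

440

Pick the 9 fixed positions: C(12,9) = 220 ways.
The other 3 form a derangement: !3 = 2.
Total: 220 × 2 = 440.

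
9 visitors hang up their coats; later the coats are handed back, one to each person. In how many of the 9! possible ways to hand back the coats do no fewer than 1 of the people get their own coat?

229384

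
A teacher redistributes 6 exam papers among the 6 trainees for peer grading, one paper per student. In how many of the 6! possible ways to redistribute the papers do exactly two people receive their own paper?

Choose which 2 of the 6 are fixed: C(6,2) = 15.
The remaining 4 must be deranged: !4 = 9.
Total: 15 × 9 = 135.

135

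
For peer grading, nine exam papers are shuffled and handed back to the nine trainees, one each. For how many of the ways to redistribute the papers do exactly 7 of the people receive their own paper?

36

Choose which 7 of the 9 are fixed: C(9,7) = 36.
The remaining 2 must be deranged: !2 = 1.
Total: 36 × 1 = 36.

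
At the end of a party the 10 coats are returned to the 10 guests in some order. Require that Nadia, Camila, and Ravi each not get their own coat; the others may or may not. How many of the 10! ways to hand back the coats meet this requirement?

2656080

Inclusion-exclusion on the 3 forbidden self-matches:
Σ_{j=0}^{3} (-1)^j C(3,j)(10-j)!
= C(3,0)·10! - C(3,1)·9! + C(3,2)·8! - C(3,3)·7!
= 3628800 - 1088640 + 120960 - 5040
= 2656080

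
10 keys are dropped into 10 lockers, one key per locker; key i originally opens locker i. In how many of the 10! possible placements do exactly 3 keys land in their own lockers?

222480

Choose which 3 of the 10 are fixed: C(10,3) = 120.
The remaining 7 must be deranged: !7 = 1854.
Total: 120 × 1854 = 222480.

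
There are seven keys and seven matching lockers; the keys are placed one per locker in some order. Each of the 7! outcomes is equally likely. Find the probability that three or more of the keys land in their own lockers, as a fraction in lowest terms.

Favorable outcomes: Σ_{i≥3} C(7,i)·!(7-i) = 35·9 + 35·2 + 21·1 + 7·0 + 1·1 = 407.
Total outcomes: 7! = 5040.
Probability = 407/5040 = 407/5040.

407/5040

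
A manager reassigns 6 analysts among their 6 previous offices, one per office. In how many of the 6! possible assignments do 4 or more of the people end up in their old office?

16

# with exactly i fixed is C(6,i)·!(6-i); sum over i=4..6:
  i=4: C(6,4)·!2 = 15·1 = 15
  i=5: C(6,5)·!1 = 6·0 = 0
  i=6: C(6,6)·!0 = 1·1 = 1
Total = 16.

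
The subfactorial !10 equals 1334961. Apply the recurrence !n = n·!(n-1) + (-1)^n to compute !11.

14684570

!11 = 11·1334961 - 1 = 14684570.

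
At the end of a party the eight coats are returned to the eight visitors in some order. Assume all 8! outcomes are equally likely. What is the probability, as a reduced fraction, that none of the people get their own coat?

2119/5760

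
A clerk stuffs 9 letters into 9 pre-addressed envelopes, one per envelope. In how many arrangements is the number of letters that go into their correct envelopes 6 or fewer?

362843

Sum C(9,i)·!(9-i) for i = 0..6:
  i=0: C(9,0)·!9 = 1·133496 = 133496
  i=1: C(9,1)·!8 = 9·14833 = 133497
  i=2: C(9,2)·!7 = 36·1854 = 66744
  i=3: C(9,3)·!6 = 84·265 = 22260
  i=4: C(9,4)·!5 = 126·44 = 5544
  i=5: C(9,5)·!4 = 126·9 = 1134
  i=6: C(9,6)·!3 = 84·2 = 168
Total = 362843.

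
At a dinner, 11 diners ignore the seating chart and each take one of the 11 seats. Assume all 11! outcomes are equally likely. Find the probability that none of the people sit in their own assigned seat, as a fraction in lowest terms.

1468457/3991680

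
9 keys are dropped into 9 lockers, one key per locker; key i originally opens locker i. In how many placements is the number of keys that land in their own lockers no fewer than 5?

# with exactly i fixed is C(9,i)·!(9-i); sum over i=5..9:
  i=5: C(9,5)·!4 = 126·9 = 1134
  i=6: C(9,6)·!3 = 84·2 = 168
  i=7: C(9,7)·!2 = 36·1 = 36
  i=8: C(9,8)·!1 = 9·0 = 0
  i=9: C(9,9)·!0 = 1·1 = 1
Total = 1339.

1339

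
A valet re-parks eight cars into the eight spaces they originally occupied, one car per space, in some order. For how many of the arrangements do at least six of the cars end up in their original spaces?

# with exactly i fixed is C(8,i)·!(8-i); sum over i=6..8:
  i=6: C(8,6)·!2 = 28·1 = 28
  i=7: C(8,7)·!1 = 8·0 = 0
  i=8: C(8,8)·!0 = 1·1 = 1
Total = 29.

29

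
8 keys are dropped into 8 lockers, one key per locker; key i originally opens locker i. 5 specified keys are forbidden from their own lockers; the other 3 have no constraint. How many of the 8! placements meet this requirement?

21234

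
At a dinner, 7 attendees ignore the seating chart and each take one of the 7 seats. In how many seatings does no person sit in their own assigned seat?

1854

The subfactorial !7 = [7!/e] (nearest integer).
7! = 5040, and 5040/e ≈ 1854.11, so !7 = 1854.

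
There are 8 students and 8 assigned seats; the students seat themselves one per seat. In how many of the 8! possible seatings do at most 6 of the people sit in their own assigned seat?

40319

Sum C(8,i)·!(8-i) for i = 0..6:
  i=0: C(8,0)·!8 = 1·14833 = 14833
  i=1: C(8,1)·!7 = 8·1854 = 14832
  i=2: C(8,2)·!6 = 28·265 = 7420
  i=3: C(8,3)·!5 = 56·44 = 2464
  i=4: C(8,4)·!4 = 70·9 = 630
  i=5: C(8,5)·!3 = 56·2 = 112
  i=6: C(8,6)·!2 = 28·1 = 28
Total = 40319.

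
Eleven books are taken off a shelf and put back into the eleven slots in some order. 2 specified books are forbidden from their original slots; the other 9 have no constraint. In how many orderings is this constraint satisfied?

Let A_j be the event that the j-th constrained one is fixed. By inclusion-exclusion over the 2 events:
Σ_{j=0}^{2} (-1)^j C(2,j)(11-j)!
= C(2,0)·11! - C(2,1)·10! + C(2,2)·9!
= 39916800 - 7257600 + 362880
= 33022080

33022080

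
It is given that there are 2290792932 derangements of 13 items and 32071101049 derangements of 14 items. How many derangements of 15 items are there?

D_15 = (15-1)·(D_14 + D_13) = 14·(32071101049 + 2290792932) = 14·34361893981 = 481066515734.

481066515734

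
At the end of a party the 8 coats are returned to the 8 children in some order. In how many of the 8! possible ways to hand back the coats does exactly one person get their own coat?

14832

Choose which one of the 8 is fixed: C(8,1) = 8.
The other 7 form a derangement: !7 = 1854.
Total: 8 × 1854 = 14832.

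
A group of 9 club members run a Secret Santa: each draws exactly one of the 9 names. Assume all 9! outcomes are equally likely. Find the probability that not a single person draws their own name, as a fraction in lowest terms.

Favorable outcomes: !9 = 133496.
Total outcomes: 9! = 362880.
Probability = 133496/362880 = 16687/45360.

16687/45360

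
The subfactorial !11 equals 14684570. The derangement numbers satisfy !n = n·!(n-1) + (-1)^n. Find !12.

!12 = 12·14684570 + 1 = 176214841.

176214841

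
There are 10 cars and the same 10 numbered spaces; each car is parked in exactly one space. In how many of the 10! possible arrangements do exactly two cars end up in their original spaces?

Pick the 2 fixed positions: C(10,2) = 45 ways.
The other 8 form a derangement: !8 = 14833.
Total: 45 × 14833 = 667485.

667485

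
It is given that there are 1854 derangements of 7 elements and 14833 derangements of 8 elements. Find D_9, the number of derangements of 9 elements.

D_9 = (9-1)·(D_8 + D_7) = 8·(14833 + 1854) = 8·16687 = 133496.

133496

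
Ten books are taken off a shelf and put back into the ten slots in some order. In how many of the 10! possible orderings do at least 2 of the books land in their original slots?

958879

Sum C(10,i)·!(10-i) for i = 2..10:
  i=2: C(10,2)·!8 = 45·14833 = 667485
  i=3: C(10,3)·!7 = 120·1854 = 222480
  i=4: C(10,4)·!6 = 210·265 = 55650
  i=5: C(10,5)·!5 = 252·44 = 11088
  i=6: C(10,6)·!4 = 210·9 = 1890
  i=7: C(10,7)·!3 = 120·2 = 240
  i=8: C(10,8)·!2 = 45·1 = 45
  i=9: C(10,9)·!1 = 10·0 = 0
  i=10: C(10,10)·!0 = 1·1 = 1
Total = 958879.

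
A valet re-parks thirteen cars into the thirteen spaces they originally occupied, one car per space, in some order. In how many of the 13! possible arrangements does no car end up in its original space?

!13 is the nearest integer to 13!/e.
13! = 6227020800, and 6227020800/e ≈ 2290792932.07, so !13 = 2290792932.

2290792932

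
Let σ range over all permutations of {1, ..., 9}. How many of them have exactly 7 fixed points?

Choose which 7 of the 9 are fixed: C(9,7) = 36.
The remaining 2 must be deranged: !2 = 1.
Total: 36 × 1 = 36.

36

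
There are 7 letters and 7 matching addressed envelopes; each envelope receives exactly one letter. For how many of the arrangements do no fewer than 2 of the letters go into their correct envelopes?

1331

# with exactly i fixed is C(7,i)·!(7-i); sum over i=2..7:
  i=2: C(7,2)·!5 = 21·44 = 924
  i=3: C(7,3)·!4 = 35·9 = 315
  i=4: C(7,4)·!3 = 35·2 = 70
  i=5: C(7,5)·!2 = 21·1 = 21
  i=6: C(7,6)·!1 = 7·0 = 0
  i=7: C(7,7)·!0 = 1·1 = 1
Total = 1331.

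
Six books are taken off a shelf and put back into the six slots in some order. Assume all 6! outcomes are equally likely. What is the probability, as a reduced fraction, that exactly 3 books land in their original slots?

Favorable outcomes: C(6,3)·!3 = 20·2 = 40.
Total outcomes: 6! = 720.
Probability = 40/720 = 1/18.

1/18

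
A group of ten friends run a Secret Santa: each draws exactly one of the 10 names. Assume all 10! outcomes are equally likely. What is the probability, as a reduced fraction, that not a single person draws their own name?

Favorable outcomes: !10 = 1334961.
Total outcomes: 10! = 3628800.
Probability = 1334961/3628800 = 16481/44800.

16481/44800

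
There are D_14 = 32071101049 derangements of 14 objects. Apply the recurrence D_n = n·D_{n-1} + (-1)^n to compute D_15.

D_15 = 15·32071101049 - 1 = 481066515734.

481066515734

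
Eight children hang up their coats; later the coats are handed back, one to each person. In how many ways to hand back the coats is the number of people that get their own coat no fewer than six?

# with exactly i fixed is C(8,i)·!(8-i); sum over i=6..8:
  i=6: C(8,6)·!2 = 28·1 = 28
  i=7: C(8,7)·!1 = 8·0 = 0
  i=8: C(8,8)·!0 = 1·1 = 1
Total = 29.

29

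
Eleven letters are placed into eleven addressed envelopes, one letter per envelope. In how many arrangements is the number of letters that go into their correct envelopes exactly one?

14684571

Pick the single fixed position: C(11,1) = 11 ways.
The remaining 10 must be deranged: !10 = 1334961.
Total: 11 × 1334961 = 14684571.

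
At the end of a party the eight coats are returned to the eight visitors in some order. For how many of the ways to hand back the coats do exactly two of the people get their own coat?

Pick the 2 fixed positions: C(8,2) = 28 ways.
The remaining 6 must be deranged: !6 = 265.
Total: 28 × 265 = 7420.

7420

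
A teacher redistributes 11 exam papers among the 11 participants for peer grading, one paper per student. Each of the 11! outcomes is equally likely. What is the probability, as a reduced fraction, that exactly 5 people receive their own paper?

Favorable outcomes: C(11,5)·!6 = 462·265 = 122430.
Total outcomes: 11! = 39916800.
Probability = 122430/39916800 = 53/17280.

53/17280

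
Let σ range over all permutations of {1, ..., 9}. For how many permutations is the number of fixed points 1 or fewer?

# with exactly i fixed is C(9,i)·!(9-i); sum over i=0..1:
  i=0: C(9,0)·!9 = 1·133496 = 133496
  i=1: C(9,1)·!8 = 9·14833 = 133497
Total = 266993.

266993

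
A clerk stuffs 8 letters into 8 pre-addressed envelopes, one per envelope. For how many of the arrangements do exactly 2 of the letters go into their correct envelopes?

7420

Pick the 2 fixed positions: C(8,2) = 28 ways.
The other 6 form a derangement: !6 = 265.
Total: 28 × 265 = 7420.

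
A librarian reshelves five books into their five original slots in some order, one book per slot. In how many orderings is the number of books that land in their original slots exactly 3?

10

Choose which 3 of the 5 are fixed: C(5,3) = 10.
The other 2 form a derangement: !2 = 1.
Total: 10 × 1 = 10.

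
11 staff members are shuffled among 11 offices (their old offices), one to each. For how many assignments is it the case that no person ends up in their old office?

14684570

!11 = 11! · Σ_{k=0}^{11} (-1)^k/k!
= 11! - 11!/1! + 11!/2! - 11!/3! + 11!/4! - 11!/5! + 11!/6! - 11!/7! + 11!/8! - 11!/9! + 11!/10! - 11!/11!
= 39916800 - 39916800 + 19958400 - 6652800 + 1663200 - 332640 + 55440 - 7920 + 990 - 110 + 11 - 1
= 14684570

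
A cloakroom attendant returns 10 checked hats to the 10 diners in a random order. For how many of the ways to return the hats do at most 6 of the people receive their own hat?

3628514

# with exactly i fixed is C(10,i)·!(10-i); sum over i=0..6:
  i=0: C(10,0)·!10 = 1·1334961 = 1334961
  i=1: C(10,1)·!9 = 10·133496 = 1334960
  i=2: C(10,2)·!8 = 45·14833 = 667485
  i=3: C(10,3)·!7 = 120·1854 = 222480
  i=4: C(10,4)·!6 = 210·265 = 55650
  i=5: C(10,5)·!5 = 252·44 = 11088
  i=6: C(10,6)·!4 = 210·9 = 1890
Total = 3628514.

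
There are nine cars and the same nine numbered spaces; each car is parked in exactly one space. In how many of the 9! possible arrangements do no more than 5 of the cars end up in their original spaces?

362675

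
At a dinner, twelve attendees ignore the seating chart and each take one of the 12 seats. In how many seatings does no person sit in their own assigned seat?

176214841

The number of derangements of 12 is !12 = Σ_{k=0}^{12} (-1)^k·12!/k!
= 12! - 12!/1! + 12!/2! - 12!/3! + 12!/4! - 12!/5! + 12!/6! - 12!/7! + 12!/8! - 12!/9! + 12!/10! - 12!/11! + 12!/12!
= 479001600 - 479001600 + 239500800 - 79833600 + 19958400 - 3991680 + 665280 - 95040 + 11880 - 1320 + 132 - 12 + 1
= 176214841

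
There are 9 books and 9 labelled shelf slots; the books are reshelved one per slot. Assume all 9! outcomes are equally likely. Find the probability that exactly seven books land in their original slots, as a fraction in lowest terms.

Favorable outcomes: C(9,7)·!2 = 36·1 = 36.
Total outcomes: 9! = 362880.
Probability = 36/362880 = 1/10080.

1/10080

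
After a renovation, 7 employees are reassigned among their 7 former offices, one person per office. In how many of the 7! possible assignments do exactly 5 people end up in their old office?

Pick the 5 fixed positions: C(7,5) = 21 ways.
The other 2 form a derangement: !2 = 1.
Total: 21 × 1 = 21.

21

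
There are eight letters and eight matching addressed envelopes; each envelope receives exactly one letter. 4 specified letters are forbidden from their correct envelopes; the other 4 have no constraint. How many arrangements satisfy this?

Let A_j be the event that the j-th constrained one is fixed. By inclusion-exclusion over the 4 events:
Σ_{j=0}^{4} (-1)^j C(4,j)(8-j)!
= C(4,0)·8! - C(4,1)·7! + C(4,2)·6! - C(4,3)·5! + C(4,4)·4!
= 40320 - 20160 + 4320 - 480 + 24
= 24024

24024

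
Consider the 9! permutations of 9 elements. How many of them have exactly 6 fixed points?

Pick the 6 fixed positions: C(9,6) = 84 ways.
The remaining 3 must be deranged: !3 = 2.
Total: 84 × 2 = 168.

168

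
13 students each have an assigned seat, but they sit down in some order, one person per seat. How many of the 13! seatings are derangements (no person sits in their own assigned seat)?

2290792932

The number of derangements of 13 is !13 = Σ_{k=0}^{13} (-1)^k·13!/k!
= 13! - 13!/1! + 13!/2! - 13!/3! + 13!/4! - 13!/5! + 13!/6! - 13!/7! + 13!/8! - 13!/9! + 13!/10! - 13!/11! + 13!/12! - 13!/13!
= 6227020800 - 6227020800 + 3113510400 - 1037836800 + 259459200 - 51891840 + 8648640 - 1235520 + 154440 - 17160 + 1716 - 156 + 13 - 1
= 2290792932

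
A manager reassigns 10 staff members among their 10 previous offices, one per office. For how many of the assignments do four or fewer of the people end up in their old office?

3615536

Sum C(10,i)·!(10-i) for i = 0..4:
  i=0: C(10,0)·!10 = 1·1334961 = 1334961
  i=1: C(10,1)·!9 = 10·133496 = 1334960
  i=2: C(10,2)·!8 = 45·14833 = 667485
  i=3: C(10,3)·!7 = 120·1854 = 222480
  i=4: C(10,4)·!6 = 210·265 = 55650
Total = 3615536.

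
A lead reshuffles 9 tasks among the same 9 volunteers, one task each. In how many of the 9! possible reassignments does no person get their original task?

133496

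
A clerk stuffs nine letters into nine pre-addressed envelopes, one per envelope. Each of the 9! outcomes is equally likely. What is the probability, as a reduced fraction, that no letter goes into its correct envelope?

16687/45360

Favorable outcomes: !9 = 133496.
Total outcomes: 9! = 362880.
Probability = 133496/362880 = 16687/45360.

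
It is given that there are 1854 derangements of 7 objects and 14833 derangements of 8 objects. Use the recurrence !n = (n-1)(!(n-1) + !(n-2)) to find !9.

!9 = (9-1)·(!8 + !7) = 8·(14833 + 1854) = 8·16687 = 133496.

133496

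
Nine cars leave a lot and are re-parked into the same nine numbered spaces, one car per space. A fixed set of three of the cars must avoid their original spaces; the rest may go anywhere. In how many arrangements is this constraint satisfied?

Inclusion-exclusion on the 3 forbidden self-matches:
Σ_{j=0}^{3} (-1)^j C(3,j)(9-j)!
= C(3,0)·9! - C(3,1)·8! + C(3,2)·7! - C(3,3)·6!
= 362880 - 120960 + 15120 - 720
= 256320

256320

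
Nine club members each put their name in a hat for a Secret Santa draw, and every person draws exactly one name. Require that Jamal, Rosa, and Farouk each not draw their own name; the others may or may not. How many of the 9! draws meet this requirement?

Inclusion-exclusion on the 3 forbidden self-matches:
Σ_{j=0}^{3} (-1)^j C(3,j)(9-j)!
= C(3,0)·9! - C(3,1)·8! + C(3,2)·7! - C(3,3)·6!
= 362880 - 120960 + 15120 - 720
= 256320

256320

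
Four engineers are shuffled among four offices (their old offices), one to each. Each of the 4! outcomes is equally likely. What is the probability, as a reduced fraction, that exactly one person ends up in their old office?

1/3

Favorable outcomes: C(4,1)·!3 = 4·2 = 8.
Total outcomes: 4! = 24.
Probability = 8/24 = 1/3.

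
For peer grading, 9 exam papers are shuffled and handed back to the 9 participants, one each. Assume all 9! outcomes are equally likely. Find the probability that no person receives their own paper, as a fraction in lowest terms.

Favorable outcomes: !9 = 133496.
Total outcomes: 9! = 362880.
Probability = 133496/362880 = 16687/45360.

16687/45360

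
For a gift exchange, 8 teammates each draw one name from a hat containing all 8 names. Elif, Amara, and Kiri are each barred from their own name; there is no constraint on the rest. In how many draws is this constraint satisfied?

27240

Let A_j be the event that the j-th constrained one is fixed. By inclusion-exclusion over the 3 events:
Σ_{j=0}^{3} (-1)^j C(3,j)(8-j)!
= C(3,0)·8! - C(3,1)·7! + C(3,2)·6! - C(3,3)·5!
= 40320 - 15120 + 2160 - 120
= 27240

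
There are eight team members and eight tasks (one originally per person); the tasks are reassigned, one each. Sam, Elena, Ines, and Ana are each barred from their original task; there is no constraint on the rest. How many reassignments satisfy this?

Inclusion-exclusion on the 4 forbidden self-matches:
Σ_{j=0}^{4} (-1)^j C(4,j)(8-j)!
= C(4,0)·8! - C(4,1)·7! + C(4,2)·6! - C(4,3)·5! + C(4,4)·4!
= 40320 - 20160 + 4320 - 480 + 24
= 24024

24024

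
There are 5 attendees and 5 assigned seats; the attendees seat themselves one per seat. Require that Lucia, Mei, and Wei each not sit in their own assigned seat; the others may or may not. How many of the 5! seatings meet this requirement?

Let A_j be the event that the j-th constrained one is fixed. By inclusion-exclusion over the 3 events:
Σ_{j=0}^{3} (-1)^j C(3,j)(5-j)!
= C(3,0)·5! - C(3,1)·4! + C(3,2)·3! - C(3,3)·2!
= 120 - 72 + 18 - 2
= 64

64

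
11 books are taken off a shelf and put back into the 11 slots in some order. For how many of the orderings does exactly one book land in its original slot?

Pick the single fixed position: C(11,1) = 11 ways.
The other 10 form a derangement: !10 = 1334961.
Total: 11 × 1334961 = 14684571.

14684571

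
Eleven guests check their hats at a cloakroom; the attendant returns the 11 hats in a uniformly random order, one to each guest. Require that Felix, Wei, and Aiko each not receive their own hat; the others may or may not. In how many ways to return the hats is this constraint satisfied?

30078720

Inclusion-exclusion on the 3 forbidden self-matches:
Σ_{j=0}^{3} (-1)^j C(3,j)(11-j)!
= C(3,0)·11! - C(3,1)·10! + C(3,2)·9! - C(3,3)·8!
= 39916800 - 10886400 + 1088640 - 40320
= 30078720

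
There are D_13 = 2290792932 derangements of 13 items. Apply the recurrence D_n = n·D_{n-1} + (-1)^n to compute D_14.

32071101049

D_14 = 14·2290792932 + 1 = 32071101049.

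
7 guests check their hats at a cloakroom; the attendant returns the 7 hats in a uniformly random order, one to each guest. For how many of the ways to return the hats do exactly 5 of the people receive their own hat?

21

Choose which 5 of the 7 are fixed: C(7,5) = 21.
The remaining 2 must be deranged: !2 = 1.
Total: 21 × 1 = 21.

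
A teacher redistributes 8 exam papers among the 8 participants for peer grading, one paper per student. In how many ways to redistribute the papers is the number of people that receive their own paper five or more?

Sum C(8,i)·!(8-i) for i = 5..8:
  i=5: C(8,5)·!3 = 56·2 = 112
  i=6: C(8,6)·!2 = 28·1 = 28
  i=7: C(8,7)·!1 = 8·0 = 0
  i=8: C(8,8)·!0 = 1·1 = 1
Total = 141.

141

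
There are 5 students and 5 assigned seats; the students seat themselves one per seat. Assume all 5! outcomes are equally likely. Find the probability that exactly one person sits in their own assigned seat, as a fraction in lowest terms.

3/8

Favorable outcomes: C(5,1)·!4 = 5·9 = 45.
Total outcomes: 5! = 120.
Probability = 45/120 = 3/8.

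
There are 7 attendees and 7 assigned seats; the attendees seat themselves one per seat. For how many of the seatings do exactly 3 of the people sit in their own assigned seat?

Choose which 3 of the 7 are fixed: C(7,3) = 35.
The other 4 form a derangement: !4 = 9.
Total: 35 × 9 = 315.

315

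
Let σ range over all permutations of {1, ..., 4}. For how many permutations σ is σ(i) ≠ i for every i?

By inclusion-exclusion, !4 = Σ (-1)^k · 4!/k! for k=0..4
= 4! - 4!/1! + 4!/2! - 4!/3! + 4!/4!
= 24 - 24 + 12 - 4 + 1
= 9

9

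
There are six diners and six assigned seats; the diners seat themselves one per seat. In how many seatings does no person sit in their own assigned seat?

265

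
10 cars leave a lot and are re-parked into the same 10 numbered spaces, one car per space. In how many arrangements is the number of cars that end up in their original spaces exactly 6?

Pick the 6 fixed positions: C(10,6) = 210 ways.
The other 4 form a derangement: !4 = 9.
Total: 210 × 9 = 1890.

1890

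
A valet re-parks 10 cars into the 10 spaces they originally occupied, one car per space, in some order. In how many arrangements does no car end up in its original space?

The subfactorial !10 = [10!/e] (nearest integer).
10! = 3628800, and 3628800/e ≈ 1334960.92, so !10 = 1334961.

1334961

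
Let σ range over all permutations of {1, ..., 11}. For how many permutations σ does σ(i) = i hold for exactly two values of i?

7342280

Choose which 2 of the 11 are fixed: C(11,2) = 55.
The remaining 9 must be deranged: !9 = 133496.
Total: 55 × 133496 = 7342280.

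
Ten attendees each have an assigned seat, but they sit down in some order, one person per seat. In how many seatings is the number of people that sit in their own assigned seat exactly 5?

11088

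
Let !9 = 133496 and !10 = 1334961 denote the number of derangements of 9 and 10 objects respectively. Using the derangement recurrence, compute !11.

14684570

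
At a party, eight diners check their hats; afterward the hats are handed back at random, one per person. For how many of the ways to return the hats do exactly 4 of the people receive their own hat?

630

Choose which 4 of the 8 are fixed: C(8,4) = 70.
The remaining 4 must be deranged: !4 = 9.
Total: 70 × 9 = 630.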